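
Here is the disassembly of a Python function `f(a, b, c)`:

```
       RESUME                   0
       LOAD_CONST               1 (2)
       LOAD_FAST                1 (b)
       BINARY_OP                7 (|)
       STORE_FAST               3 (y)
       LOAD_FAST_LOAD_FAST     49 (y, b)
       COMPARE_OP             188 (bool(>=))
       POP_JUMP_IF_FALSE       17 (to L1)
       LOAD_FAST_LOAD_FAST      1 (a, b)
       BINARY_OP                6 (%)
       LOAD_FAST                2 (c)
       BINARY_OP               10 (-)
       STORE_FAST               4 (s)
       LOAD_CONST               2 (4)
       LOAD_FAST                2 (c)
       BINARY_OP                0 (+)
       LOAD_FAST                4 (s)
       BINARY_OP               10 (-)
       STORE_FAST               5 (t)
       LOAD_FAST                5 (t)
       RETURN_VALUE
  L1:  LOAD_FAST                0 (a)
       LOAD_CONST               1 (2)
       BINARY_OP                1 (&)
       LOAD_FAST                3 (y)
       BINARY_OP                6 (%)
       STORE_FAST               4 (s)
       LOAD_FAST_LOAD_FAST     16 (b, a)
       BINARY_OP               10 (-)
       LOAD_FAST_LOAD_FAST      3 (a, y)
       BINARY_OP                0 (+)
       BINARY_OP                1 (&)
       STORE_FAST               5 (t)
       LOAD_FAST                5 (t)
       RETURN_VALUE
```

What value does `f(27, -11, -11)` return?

LOAD_CONST → push 2. Stack: [2]
LOAD_FAST b → push -11. Stack: [2, -11]
BINARY_OP | → 2 | -11 = -9. Stack: [-9]
STORE_FAST y → y=-9. Stack: []
LOAD_FAST_LOAD_FAST y,b → push -9,-11. Stack: [-9, -11]
COMPARE_OP bool(>=) → -9 vs -11 = True. Stack: [True]
POP_JUMP_IF_FALSE → pop True; no jump. Stack: []
LOAD_FAST_LOAD_FAST a,b → push 27,-11. Stack: [27, -11]
BINARY_OP % → 27 % -11 = -6. Stack: [-6]
LOAD_FAST c → push -11. Stack: [-6, -11]
BINARY_OP - → -6 - -11 = 5. Stack: [5]
STORE_FAST s → s=5. Stack: []
LOAD_CONST → push 4. Stack: [4]
LOAD_FAST c → push -11. Stack: [4, -11]
BINARY_OP + → 4 + -11 = -7. Stack: [-7]
LOAD_FAST s → push 5. Stack: [-7, 5]
BINARY_OP - → -7 - 5 = -12. Stack: [-12]
STORE_FAST t → t=-12. Stack: []
LOAD_FAST t → push -12. Stack: [-12]
RETURN_VALUE → return -12.

-12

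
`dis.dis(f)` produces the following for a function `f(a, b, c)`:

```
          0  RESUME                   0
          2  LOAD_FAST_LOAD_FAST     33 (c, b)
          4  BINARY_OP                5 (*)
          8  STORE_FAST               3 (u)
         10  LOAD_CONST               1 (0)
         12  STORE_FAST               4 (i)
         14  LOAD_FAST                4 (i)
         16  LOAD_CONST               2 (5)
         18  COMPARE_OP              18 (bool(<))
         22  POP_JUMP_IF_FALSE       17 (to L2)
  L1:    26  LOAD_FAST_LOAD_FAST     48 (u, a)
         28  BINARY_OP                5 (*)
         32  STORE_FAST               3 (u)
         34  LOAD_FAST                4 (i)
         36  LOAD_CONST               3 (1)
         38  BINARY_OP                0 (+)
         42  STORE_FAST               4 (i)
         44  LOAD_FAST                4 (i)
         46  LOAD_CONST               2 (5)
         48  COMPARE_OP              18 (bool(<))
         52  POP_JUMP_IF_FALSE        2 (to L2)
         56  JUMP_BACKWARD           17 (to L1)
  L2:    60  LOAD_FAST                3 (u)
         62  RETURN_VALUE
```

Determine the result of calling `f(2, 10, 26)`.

8320

LOAD_FAST_LOAD_FAST c,b → push 26,10
BINARY_OP * → 26 * 10 = 260
STORE_FAST u → u=260
LOAD_CONST → push 0
STORE_FAST i → i=0
LOAD_FAST i → push 0
LOAD_CONST → push 5
COMPARE_OP bool(<) → 0 vs 5 = True
POP_JUMP_IF_FALSE → pop True; no jump
LOAD_FAST_LOAD_FAST u,a → push 260,2
BINARY_OP * → 260 * 2 = 520
STORE_FAST u → u=520
LOAD_FAST i → push 0
LOAD_CONST → push 1
BINARY_OP + → 0 + 1 = 1
STORE_FAST i → i=1
LOAD_FAST i → push 1
LOAD_CONST → push 5
COMPARE_OP bool(<) → 1 vs 5 = True
POP_JUMP_IF_FALSE → pop True; no jump
LOAD_FAST_LOAD_FAST u,a → push 520,2
BINARY_OP * → 520 * 2 = 1040
STORE_FAST u → u=1040
LOAD_FAST i → push 1
LOAD_CONST → push 1
BINARY_OP + → 1 + 1 = 2
STORE_FAST i → i=2
LOAD_FAST i → push 2
LOAD_CONST → push 5
COMPARE_OP bool(<) → 2 vs 5 = True
POP_JUMP_IF_FALSE → pop True; no jump
LOAD_FAST_LOAD_FAST u,a → push 1040,2
BINARY_OP * → 1040 * 2 = 2080
STORE_FAST u → u=2080
LOAD_FAST i → push 2
LOAD_CONST → push 1
BINARY_OP + → 2 + 1 = 3
STORE_FAST i → i=3
LOAD_FAST i → push 3
LOAD_CONST → push 5
COMPARE_OP bool(<) → 3 vs 5 = True
POP_JUMP_IF_FALSE → pop True; no jump
LOAD_FAST_LOAD_FAST u,a → push 2080,2
BINARY_OP * → 2080 * 2 = 4160
STORE_FAST u → u=4160
LOAD_FAST i → push 3
LOAD_CONST → push 1
BINARY_OP + → 3 + 1 = 4
STORE_FAST i → i=4
LOAD_FAST i → push 4
LOAD_CONST → push 5
COMPARE_OP bool(<) → 4 vs 5 = True
POP_JUMP_IF_FALSE → pop True; no jump
LOAD_FAST_LOAD_FAST u,a → push 4160,2
BINARY_OP * → 4160 * 2 = 8320
STORE_FAST u → u=8320
LOAD_FAST i → push 4
LOAD_CONST → push 1
BINARY_OP + → 4 + 1 = 5
STORE_FAST i → i=5
LOAD_FAST i → push 5
LOAD_CONST → push 5
COMPARE_OP bool(<) → 5 vs 5 = False
POP_JUMP_IF_FALSE → pop False; jump
LOAD_FAST u → push 8320
RETURN_VALUE → return 8320.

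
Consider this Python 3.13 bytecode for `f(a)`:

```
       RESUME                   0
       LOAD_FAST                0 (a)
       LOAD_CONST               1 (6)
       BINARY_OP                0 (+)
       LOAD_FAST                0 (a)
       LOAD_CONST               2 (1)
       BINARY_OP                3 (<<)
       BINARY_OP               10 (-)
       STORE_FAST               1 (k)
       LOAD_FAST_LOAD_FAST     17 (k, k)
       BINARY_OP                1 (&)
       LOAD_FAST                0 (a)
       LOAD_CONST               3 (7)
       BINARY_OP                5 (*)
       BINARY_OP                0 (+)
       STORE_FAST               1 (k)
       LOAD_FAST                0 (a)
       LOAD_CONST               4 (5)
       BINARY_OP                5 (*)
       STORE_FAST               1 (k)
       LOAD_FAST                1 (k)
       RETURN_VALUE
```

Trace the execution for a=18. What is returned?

LOAD_FAST a → push 18. Stack: [18]
LOAD_CONST → push 6. Stack: [18, 6]
BINARY_OP + → 18 + 6 = 24. Stack: [24]
LOAD_FAST a → push 18. Stack: [24, 18]
LOAD_CONST → push 1. Stack: [24, 18, 1]
BINARY_OP << → 18 << 1 = 36. Stack: [24, 36]
BINARY_OP - → 24 - 36 = -12. Stack: [-12]
STORE_FAST k → k=-12. Stack: []
LOAD_FAST_LOAD_FAST k,k → push -12,-12. Stack: [-12, -12]
BINARY_OP & → -12 & -12 = -12. Stack: [-12]
LOAD_FAST a → push 18. Stack: [-12, 18]
LOAD_CONST → push 7. Stack: [-12, 18, 7]
BINARY_OP * → 18 * 7 = 126. Stack: [-12, 126]
BINARY_OP + → -12 + 126 = 114. Stack: [114]
STORE_FAST k → k=114. Stack: []
LOAD_FAST a → push 18. Stack: [18]
LOAD_CONST → push 5. Stack: [18, 5]
BINARY_OP * → 18 * 5 = 90. Stack: [90]
STORE_FAST k → k=90. Stack: []
LOAD_FAST k → push 90. Stack: [90]
RETURN_VALUE → return 90.

90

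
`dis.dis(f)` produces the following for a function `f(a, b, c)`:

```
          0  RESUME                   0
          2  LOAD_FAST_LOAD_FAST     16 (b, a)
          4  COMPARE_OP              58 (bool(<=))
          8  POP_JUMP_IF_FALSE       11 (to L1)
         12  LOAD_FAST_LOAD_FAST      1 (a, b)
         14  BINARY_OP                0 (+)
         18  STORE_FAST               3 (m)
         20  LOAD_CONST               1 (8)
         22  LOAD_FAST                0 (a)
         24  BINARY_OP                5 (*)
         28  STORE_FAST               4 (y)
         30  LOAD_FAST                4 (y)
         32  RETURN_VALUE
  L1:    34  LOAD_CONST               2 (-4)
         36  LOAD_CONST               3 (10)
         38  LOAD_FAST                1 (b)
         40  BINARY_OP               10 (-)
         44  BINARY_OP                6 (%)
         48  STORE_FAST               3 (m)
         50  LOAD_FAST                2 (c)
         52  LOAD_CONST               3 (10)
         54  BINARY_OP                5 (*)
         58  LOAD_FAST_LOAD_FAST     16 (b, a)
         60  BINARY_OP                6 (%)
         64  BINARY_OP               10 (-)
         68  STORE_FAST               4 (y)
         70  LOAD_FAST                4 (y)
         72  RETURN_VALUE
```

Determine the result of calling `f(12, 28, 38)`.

376

LOAD_FAST_LOAD_FAST b,a → push 28,12. Stack: [28, 12]
COMPARE_OP bool(<=) → 28 vs 12 = False. Stack: [False]
POP_JUMP_IF_FALSE → pop False; jump. Stack: []
LOAD_CONST → push -4. Stack: [-4]
LOAD_CONST → push 10. Stack: [-4, 10]
LOAD_FAST b → push 28. Stack: [-4, 10, 28]
BINARY_OP - → 10 - 28 = -18. Stack: [-4, -18]
BINARY_OP % → -4 % -18 = -4. Stack: [-4]
STORE_FAST m → m=-4. Stack: []
LOAD_FAST c → push 38. Stack: [38]
LOAD_CONST → push 10. Stack: [38, 10]
BINARY_OP * → 38 * 10 = 380. Stack: [380]
LOAD_FAST_LOAD_FAST b,a → push 28,12. Stack: [380, 28, 12]
BINARY_OP % → 28 % 12 = 4. Stack: [380, 4]
BINARY_OP - → 380 - 4 = 376. Stack: [376]
STORE_FAST y → y=376. Stack: []
LOAD_FAST y → push 376. Stack: [376]
RETURN_VALUE → return 376.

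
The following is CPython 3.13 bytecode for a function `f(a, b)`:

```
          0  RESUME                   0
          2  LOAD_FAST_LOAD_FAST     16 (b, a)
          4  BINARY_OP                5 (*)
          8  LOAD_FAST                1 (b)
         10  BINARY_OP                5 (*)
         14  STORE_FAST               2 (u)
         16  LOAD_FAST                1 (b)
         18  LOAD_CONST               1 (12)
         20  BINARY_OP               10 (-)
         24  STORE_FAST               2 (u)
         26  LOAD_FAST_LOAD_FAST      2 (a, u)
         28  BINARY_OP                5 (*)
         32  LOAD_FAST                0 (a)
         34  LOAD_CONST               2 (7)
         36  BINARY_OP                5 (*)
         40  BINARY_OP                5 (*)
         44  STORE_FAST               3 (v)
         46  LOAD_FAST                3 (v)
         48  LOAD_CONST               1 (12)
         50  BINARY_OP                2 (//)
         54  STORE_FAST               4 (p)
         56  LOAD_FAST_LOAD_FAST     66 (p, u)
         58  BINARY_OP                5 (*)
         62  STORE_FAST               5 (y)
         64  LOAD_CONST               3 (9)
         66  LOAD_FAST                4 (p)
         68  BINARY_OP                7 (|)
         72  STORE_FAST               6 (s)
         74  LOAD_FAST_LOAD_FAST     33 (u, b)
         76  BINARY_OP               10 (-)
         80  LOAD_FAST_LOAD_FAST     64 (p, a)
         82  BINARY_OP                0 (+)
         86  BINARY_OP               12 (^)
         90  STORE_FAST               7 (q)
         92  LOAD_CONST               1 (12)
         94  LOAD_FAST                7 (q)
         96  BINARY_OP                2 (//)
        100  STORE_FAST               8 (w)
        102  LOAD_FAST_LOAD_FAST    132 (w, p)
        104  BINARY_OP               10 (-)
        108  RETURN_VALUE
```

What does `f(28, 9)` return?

1372

LOAD_FAST_LOAD_FAST b,a → push 9,28. Stack: [9, 28]
BINARY_OP * → 9 * 28 = 252. Stack: [252]
LOAD_FAST b → push 9. Stack: [252, 9]
BINARY_OP * → 252 * 9 = 2268. Stack: [2268]
STORE_FAST u → u=2268. Stack: []
LOAD_FAST b → push 9. Stack: [9]
LOAD_CONST → push 12. Stack: [9, 12]
BINARY_OP - → 9 - 12 = -3. Stack: [-3]
STORE_FAST u → u=-3. Stack: []
LOAD_FAST_LOAD_FAST a,u → push 28,-3. Stack: [28, -3]
BINARY_OP * → 28 * -3 = -84. Stack: [-84]
LOAD_FAST a → push 28. Stack: [-84, 28]
LOAD_CONST → push 7. Stack: [-84, 28, 7]
BINARY_OP * → 28 * 7 = 196. Stack: [-84, 196]
BINARY_OP * → -84 * 196 = -16464. Stack: [-16464]
STORE_FAST v → v=-16464. Stack: []
LOAD_FAST v → push -16464. Stack: [-16464]
LOAD_CONST → push 12. Stack: [-16464, 12]
BINARY_OP // → -16464 // 12 = -1372. Stack: [-1372]
STORE_FAST p → p=-1372. Stack: []
LOAD_FAST_LOAD_FAST p,u → push -1372,-3. Stack: [-1372, -3]
BINARY_OP * → -1372 * -3 = 4116. Stack: [4116]
STORE_FAST y → y=4116. Stack: []
LOAD_CONST → push 9. Stack: [9]
LOAD_FAST p → push -1372. Stack: [9, -1372]
BINARY_OP | → 9 | -1372 = -1363. Stack: [-1363]
STORE_FAST s → s=-1363. Stack: []
LOAD_FAST_LOAD_FAST u,b → push -3,9. Stack: [-3, 9]
BINARY_OP - → -3 - 9 = -12. Stack: [-12]
LOAD_FAST_LOAD_FAST p,a → push -1372,28. Stack: [-12, -1372, 28]
BINARY_OP + → -1372 + 28 = -1344. Stack: [-12, -1344]
BINARY_OP ^ → -12 ^ -1344 = 1332. Stack: [1332]
STORE_FAST q → q=1332. Stack: []
LOAD_CONST → push 12. Stack: [12]
LOAD_FAST q → push 1332. Stack: [12, 1332]
BINARY_OP // → 12 // 1332 = 0. Stack: [0]
STORE_FAST w → w=0. Stack: []
LOAD_FAST_LOAD_FAST w,p → push 0,-1372. Stack: [0, -1372]
BINARY_OP - → 0 - -1372 = 1372. Stack: [1372]
RETURN_VALUE → return 1372.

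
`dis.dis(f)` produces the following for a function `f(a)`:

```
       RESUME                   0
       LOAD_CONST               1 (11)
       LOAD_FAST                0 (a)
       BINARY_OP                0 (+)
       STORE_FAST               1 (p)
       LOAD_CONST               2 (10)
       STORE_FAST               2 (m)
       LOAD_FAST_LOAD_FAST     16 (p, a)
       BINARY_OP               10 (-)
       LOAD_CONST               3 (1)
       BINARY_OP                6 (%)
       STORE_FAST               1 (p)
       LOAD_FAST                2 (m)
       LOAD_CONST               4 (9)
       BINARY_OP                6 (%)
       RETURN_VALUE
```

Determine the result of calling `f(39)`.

LOAD_CONST → push 11. Stack: [11]
LOAD_FAST a → push 39. Stack: [11, 39]
BINARY_OP + → 11 + 39 = 50. Stack: [50]
STORE_FAST p → p=50. Stack: []
LOAD_CONST → push 10. Stack: [10]
STORE_FAST m → m=10. Stack: []
LOAD_FAST_LOAD_FAST p,a → push 50,39. Stack: [50, 39]
BINARY_OP - → 50 - 39 = 11. Stack: [11]
LOAD_CONST → push 1. Stack: [11, 1]
BINARY_OP % → 11 % 1 = 0. Stack: [0]
STORE_FAST p → p=0. Stack: []
LOAD_FAST m → push 10. Stack: [10]
LOAD_CONST → push 9. Stack: [10, 9]
BINARY_OP % → 10 % 9 = 1. Stack: [1]
RETURN_VALUE → return 1.

1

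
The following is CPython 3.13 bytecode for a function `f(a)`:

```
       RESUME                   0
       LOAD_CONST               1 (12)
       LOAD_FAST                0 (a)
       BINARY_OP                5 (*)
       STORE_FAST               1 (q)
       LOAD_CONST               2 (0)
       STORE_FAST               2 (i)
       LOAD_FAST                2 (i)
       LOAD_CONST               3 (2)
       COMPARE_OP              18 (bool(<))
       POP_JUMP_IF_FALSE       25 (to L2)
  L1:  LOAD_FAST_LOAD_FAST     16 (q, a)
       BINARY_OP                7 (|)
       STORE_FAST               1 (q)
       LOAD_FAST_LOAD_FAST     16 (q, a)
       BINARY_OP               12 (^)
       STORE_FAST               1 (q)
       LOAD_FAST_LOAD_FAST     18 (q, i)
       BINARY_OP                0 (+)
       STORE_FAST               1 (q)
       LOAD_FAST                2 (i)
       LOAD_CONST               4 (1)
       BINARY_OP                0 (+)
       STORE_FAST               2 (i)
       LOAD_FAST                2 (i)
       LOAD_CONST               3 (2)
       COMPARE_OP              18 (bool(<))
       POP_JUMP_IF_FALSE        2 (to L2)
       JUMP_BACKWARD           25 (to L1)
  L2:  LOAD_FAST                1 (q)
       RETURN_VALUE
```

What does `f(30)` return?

LOAD_CONST → push 12. Stack: [12]
LOAD_FAST a → push 30. Stack: [12, 30]
BINARY_OP * → 12 * 30 = 360. Stack: [360]
STORE_FAST q → q=360. Stack: []
LOAD_CONST → push 0. Stack: [0]
STORE_FAST i → i=0. Stack: []
LOAD_FAST i → push 0. Stack: [0]
LOAD_CONST → push 2. Stack: [0, 2]
COMPARE_OP bool(<) → 0 vs 2 = True. Stack: [True]
POP_JUMP_IF_FALSE → pop True; no jump. Stack: []
LOAD_FAST_LOAD_FAST q,a → push 360,30. Stack: [360, 30]
BINARY_OP | → 360 | 30 = 382. Stack: [382]
STORE_FAST q → q=382. Stack: []
LOAD_FAST_LOAD_FAST q,a → push 382,30. Stack: [382, 30]
BINARY_OP ^ → 382 ^ 30 = 352. Stack: [352]
STORE_FAST q → q=352. Stack: []
LOAD_FAST_LOAD_FAST q,i → push 352,0. Stack: [352, 0]
BINARY_OP + → 352 + 0 = 352. Stack: [352]
STORE_FAST q → q=352. Stack: []
LOAD_FAST i → push 0. Stack: [0]
LOAD_CONST → push 1. Stack: [0, 1]
BINARY_OP + → 0 + 1 = 1. Stack: [1]
STORE_FAST i → i=1. Stack: []
LOAD_FAST i → push 1. Stack: [1]
LOAD_CONST → push 2. Stack: [1, 2]
COMPARE_OP bool(<) → 1 vs 2 = True. Stack: [True]
POP_JUMP_IF_FALSE → pop True; no jump. Stack: []
LOAD_FAST_LOAD_FAST q,a → push 352,30. Stack: [352, 30]
BINARY_OP | → 352 | 30 = 382. Stack: [382]
STORE_FAST q → q=382. Stack: []
LOAD_FAST_LOAD_FAST q,a → push 382,30. Stack: [382, 30]
BINARY_OP ^ → 382 ^ 30 = 352. Stack: [352]
STORE_FAST q → q=352. Stack: []
LOAD_FAST_LOAD_FAST q,i → push 352,1. Stack: [352, 1]
BINARY_OP + → 352 + 1 = 353. Stack: [353]
STORE_FAST q → q=353. Stack: []
LOAD_FAST i → push 1. Stack: [1]
LOAD_CONST → push 1. Stack: [1, 1]
BINARY_OP + → 1 + 1 = 2. Stack: [2]
STORE_FAST i → i=2. Stack: []
LOAD_FAST i → push 2. Stack: [2]
LOAD_CONST → push 2. Stack: [2, 2]
COMPARE_OP bool(<) → 2 vs 2 = False. Stack: [False]
POP_JUMP_IF_FALSE → pop False; jump. Stack: []
LOAD_FAST q → push 353. Stack: [353]
RETURN_VALUE → return 353.

353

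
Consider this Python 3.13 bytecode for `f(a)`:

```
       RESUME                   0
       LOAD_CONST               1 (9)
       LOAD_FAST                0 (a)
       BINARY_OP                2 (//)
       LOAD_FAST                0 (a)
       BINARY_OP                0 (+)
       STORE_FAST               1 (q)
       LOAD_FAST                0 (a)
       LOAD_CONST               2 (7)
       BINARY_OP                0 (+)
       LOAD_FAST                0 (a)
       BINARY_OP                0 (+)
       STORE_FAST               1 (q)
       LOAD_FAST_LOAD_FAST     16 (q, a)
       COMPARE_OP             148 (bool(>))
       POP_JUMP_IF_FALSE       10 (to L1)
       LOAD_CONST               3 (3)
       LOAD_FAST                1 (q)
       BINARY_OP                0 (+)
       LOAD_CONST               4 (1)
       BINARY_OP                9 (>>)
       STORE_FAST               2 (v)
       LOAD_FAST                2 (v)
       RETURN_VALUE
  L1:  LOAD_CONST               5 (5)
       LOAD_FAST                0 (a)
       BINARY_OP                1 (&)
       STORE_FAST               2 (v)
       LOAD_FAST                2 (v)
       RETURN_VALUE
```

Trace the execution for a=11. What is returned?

LOAD_CONST → push 9. Stack: [9]
LOAD_FAST a → push 11. Stack: [9, 11]
BINARY_OP // → 9 // 11 = 0. Stack: [0]
LOAD_FAST a → push 11. Stack: [0, 11]
BINARY_OP + → 0 + 11 = 11. Stack: [11]
STORE_FAST q → q=11. Stack: []
LOAD_FAST a → push 11. Stack: [11]
LOAD_CONST → push 7. Stack: [11, 7]
BINARY_OP + → 11 + 7 = 18. Stack: [18]
LOAD_FAST a → push 11. Stack: [18, 11]
BINARY_OP + → 18 + 11 = 29. Stack: [29]
STORE_FAST q → q=29. Stack: []
LOAD_FAST_LOAD_FAST q,a → push 29,11. Stack: [29, 11]
COMPARE_OP bool(>) → 29 vs 11 = True. Stack: [True]
POP_JUMP_IF_FALSE → pop True; no jump. Stack: []
LOAD_CONST → push 3. Stack: [3]
LOAD_FAST q → push 29. Stack: [3, 29]
BINARY_OP + → 3 + 29 = 32. Stack: [32]
LOAD_CONST → push 1. Stack: [32, 1]
BINARY_OP >> → 32 >> 1 = 16. Stack: [16]
STORE_FAST v → v=16. Stack: []
LOAD_FAST v → push 16. Stack: [16]
RETURN_VALUE → return 16.

16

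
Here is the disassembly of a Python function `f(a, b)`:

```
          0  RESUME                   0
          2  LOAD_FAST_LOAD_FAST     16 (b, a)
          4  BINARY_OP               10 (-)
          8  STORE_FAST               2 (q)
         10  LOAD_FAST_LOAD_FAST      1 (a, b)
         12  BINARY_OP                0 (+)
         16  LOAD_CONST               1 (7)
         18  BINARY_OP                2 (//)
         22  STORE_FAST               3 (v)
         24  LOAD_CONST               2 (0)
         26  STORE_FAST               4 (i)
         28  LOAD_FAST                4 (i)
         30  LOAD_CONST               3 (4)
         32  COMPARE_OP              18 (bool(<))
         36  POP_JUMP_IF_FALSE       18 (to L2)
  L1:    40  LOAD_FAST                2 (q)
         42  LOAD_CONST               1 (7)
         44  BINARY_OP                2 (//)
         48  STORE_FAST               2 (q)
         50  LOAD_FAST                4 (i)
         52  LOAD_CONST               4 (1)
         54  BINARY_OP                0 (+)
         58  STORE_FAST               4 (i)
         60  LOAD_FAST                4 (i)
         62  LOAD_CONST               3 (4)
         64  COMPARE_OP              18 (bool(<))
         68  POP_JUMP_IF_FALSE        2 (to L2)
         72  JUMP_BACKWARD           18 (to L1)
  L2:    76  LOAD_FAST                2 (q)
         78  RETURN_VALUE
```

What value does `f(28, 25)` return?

LOAD_FAST_LOAD_FAST b,a → push 25,28. Stack: [25, 28]
BINARY_OP - → 25 - 28 = -3. Stack: [-3]
STORE_FAST q → q=-3. Stack: []
LOAD_FAST_LOAD_FAST a,b → push 28,25. Stack: [28, 25]
BINARY_OP + → 28 + 25 = 53. Stack: [53]
LOAD_CONST → push 7. Stack: [53, 7]
BINARY_OP // → 53 // 7 = 7. Stack: [7]
STORE_FAST v → v=7. Stack: []
LOAD_CONST → push 0. Stack: [0]
STORE_FAST i → i=0. Stack: []
LOAD_FAST i → push 0. Stack: [0]
LOAD_CONST → push 4. Stack: [0, 4]
COMPARE_OP bool(<) → 0 vs 4 = True. Stack: [True]
POP_JUMP_IF_FALSE → pop True; no jump. Stack: []
LOAD_FAST q → push -3. Stack: [-3]
LOAD_CONST → push 7. Stack: [-3, 7]
BINARY_OP // → -3 // 7 = -1. Stack: [-1]
STORE_FAST q → q=-1. Stack: []
LOAD_FAST i → push 0. Stack: [0]
LOAD_CONST → push 1. Stack: [0, 1]
BINARY_OP + → 0 + 1 = 1. Stack: [1]
STORE_FAST i → i=1. Stack: []
LOAD_FAST i → push 1. Stack: [1]
LOAD_CONST → push 4. Stack: [1, 4]
COMPARE_OP bool(<) → 1 vs 4 = True. Stack: [True]
POP_JUMP_IF_FALSE → pop True; no jump. Stack: []
LOAD_FAST q → push -1. Stack: [-1]
LOAD_CONST → push 7. Stack: [-1, 7]
BINARY_OP // → -1 // 7 = -1. Stack: [-1]
STORE_FAST q → q=-1. Stack: []
LOAD_FAST i → push 1. Stack: [1]
LOAD_CONST → push 1. Stack: [1, 1]
BINARY_OP + → 1 + 1 = 2. Stack: [2]
STORE_FAST i → i=2. Stack: []
LOAD_FAST i → push 2. Stack: [2]
LOAD_CONST → push 4. Stack: [2, 4]
COMPARE_OP bool(<) → 2 vs 4 = True. Stack: [True]
POP_JUMP_IF_FALSE → pop True; no jump. Stack: []
LOAD_FAST q → push -1. Stack: [-1]
LOAD_CONST → push 7. Stack: [-1, 7]
BINARY_OP // → -1 // 7 = -1. Stack: [-1]
STORE_FAST q → q=-1. Stack: []
LOAD_FAST i → push 2. Stack: [2]
LOAD_CONST → push 1. Stack: [2, 1]
BINARY_OP + → 2 + 1 = 3. Stack: [3]
STORE_FAST i → i=3. Stack: []
LOAD_FAST i → push 3. Stack: [3]
LOAD_CONST → push 4. Stack: [3, 4]
COMPARE_OP bool(<) → 3 vs 4 = True. Stack: [True]
POP_JUMP_IF_FALSE → pop True; no jump. Stack: []
LOAD_FAST q → push -1. Stack: [-1]
LOAD_CONST → push 7. Stack: [-1, 7]
BINARY_OP // → -1 // 7 = -1. Stack: [-1]
STORE_FAST q → q=-1. Stack: []
LOAD_FAST i → push 3. Stack: [3]
LOAD_CONST → push 1. Stack: [3, 1]
BINARY_OP + → 3 + 1 = 4. Stack: [4]
STORE_FAST i → i=4. Stack: []
LOAD_FAST i → push 4. Stack: [4]
LOAD_CONST → push 4. Stack: [4, 4]
COMPARE_OP bool(<) → 4 vs 4 = False. Stack: [False]
POP_JUMP_IF_FALSE → pop False; jump. Stack: []
LOAD_FAST q → push -1. Stack: [-1]
RETURN_VALUE → return -1.

-1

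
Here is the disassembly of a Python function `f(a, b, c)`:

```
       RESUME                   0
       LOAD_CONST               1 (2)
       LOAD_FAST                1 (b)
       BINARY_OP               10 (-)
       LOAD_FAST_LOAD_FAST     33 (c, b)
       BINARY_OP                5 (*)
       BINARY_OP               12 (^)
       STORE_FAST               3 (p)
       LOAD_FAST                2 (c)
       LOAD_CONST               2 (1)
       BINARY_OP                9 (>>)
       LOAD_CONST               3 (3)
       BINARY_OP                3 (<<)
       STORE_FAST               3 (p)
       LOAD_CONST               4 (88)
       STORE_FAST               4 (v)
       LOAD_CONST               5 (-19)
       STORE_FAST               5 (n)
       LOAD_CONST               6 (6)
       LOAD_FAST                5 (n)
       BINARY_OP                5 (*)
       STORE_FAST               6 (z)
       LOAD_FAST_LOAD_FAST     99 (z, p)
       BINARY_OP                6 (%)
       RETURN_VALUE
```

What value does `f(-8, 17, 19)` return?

30

LOAD_CONST → push 2. Stack: [2]
LOAD_FAST b → push 17. Stack: [2, 17]
BINARY_OP - → 2 - 17 = -15. Stack: [-15]
LOAD_FAST_LOAD_FAST c,b → push 19,17. Stack: [-15, 19, 17]
BINARY_OP * → 19 * 17 = 323. Stack: [-15, 323]
BINARY_OP ^ → -15 ^ 323 = -334. Stack: [-334]
STORE_FAST p → p=-334. Stack: []
LOAD_FAST c → push 19. Stack: [19]
LOAD_CONST → push 1. Stack: [19, 1]
BINARY_OP >> → 19 >> 1 = 9. Stack: [9]
LOAD_CONST → push 3. Stack: [9, 3]
BINARY_OP << → 9 << 3 = 72. Stack: [72]
STORE_FAST p → p=72. Stack: []
LOAD_CONST → push 88. Stack: [88]
STORE_FAST v → v=88. Stack: []
LOAD_CONST → push -19. Stack: [-19]
STORE_FAST n → n=-19. Stack: []
LOAD_CONST → push 6. Stack: [6]
LOAD_FAST n → push -19. Stack: [6, -19]
BINARY_OP * → 6 * -19 = -114. Stack: [-114]
STORE_FAST z → z=-114. Stack: []
LOAD_FAST_LOAD_FAST z,p → push -114,72. Stack: [-114, 72]
BINARY_OP % → -114 % 72 = 30. Stack: [30]
RETURN_VALUE → return 30.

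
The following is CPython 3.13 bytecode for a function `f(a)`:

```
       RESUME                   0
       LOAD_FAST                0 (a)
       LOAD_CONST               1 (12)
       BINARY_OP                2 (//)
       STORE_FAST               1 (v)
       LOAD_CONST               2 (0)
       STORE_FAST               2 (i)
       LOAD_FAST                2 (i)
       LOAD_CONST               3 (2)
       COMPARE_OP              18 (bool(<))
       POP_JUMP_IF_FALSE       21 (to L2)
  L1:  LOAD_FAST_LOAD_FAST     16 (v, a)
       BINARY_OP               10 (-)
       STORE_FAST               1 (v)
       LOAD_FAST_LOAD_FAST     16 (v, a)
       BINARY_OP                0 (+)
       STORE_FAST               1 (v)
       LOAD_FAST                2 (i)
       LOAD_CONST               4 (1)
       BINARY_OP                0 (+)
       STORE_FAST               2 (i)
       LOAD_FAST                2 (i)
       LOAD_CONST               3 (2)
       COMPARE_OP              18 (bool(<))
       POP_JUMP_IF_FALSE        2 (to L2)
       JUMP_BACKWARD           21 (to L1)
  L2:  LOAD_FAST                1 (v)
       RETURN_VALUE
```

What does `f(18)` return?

LOAD_FAST a → push 18. Stack: [18]
LOAD_CONST → push 12. Stack: [18, 12]
BINARY_OP // → 18 // 12 = 1. Stack: [1]
STORE_FAST v → v=1. Stack: []
LOAD_CONST → push 0. Stack: [0]
STORE_FAST i → i=0. Stack: []
LOAD_FAST i → push 0. Stack: [0]
LOAD_CONST → push 2. Stack: [0, 2]
COMPARE_OP bool(<) → 0 vs 2 = True. Stack: [True]
POP_JUMP_IF_FALSE → pop True; no jump. Stack: []
LOAD_FAST_LOAD_FAST v,a → push 1,18. Stack: [1, 18]
BINARY_OP - → 1 - 18 = -17. Stack: [-17]
STORE_FAST v → v=-17. Stack: []
LOAD_FAST_LOAD_FAST v,a → push -17,18. Stack: [-17, 18]
BINARY_OP + → -17 + 18 = 1. Stack: [1]
STORE_FAST v → v=1. Stack: []
LOAD_FAST i → push 0. Stack: [0]
LOAD_CONST → push 1. Stack: [0, 1]
BINARY_OP + → 0 + 1 = 1. Stack: [1]
STORE_FAST i → i=1. Stack: []
LOAD_FAST i → push 1. Stack: [1]
LOAD_CONST → push 2. Stack: [1, 2]
COMPARE_OP bool(<) → 1 vs 2 = True. Stack: [True]
POP_JUMP_IF_FALSE → pop True; no jump. Stack: []
LOAD_FAST_LOAD_FAST v,a → push 1,18. Stack: [1, 18]
BINARY_OP - → 1 - 18 = -17. Stack: [-17]
STORE_FAST v → v=-17. Stack: []
LOAD_FAST_LOAD_FAST v,a → push -17,18. Stack: [-17, 18]
BINARY_OP + → -17 + 18 = 1. Stack: [1]
STORE_FAST v → v=1. Stack: []
LOAD_FAST i → push 1. Stack: [1]
LOAD_CONST → push 1. Stack: [1, 1]
BINARY_OP + → 1 + 1 = 2. Stack: [2]
STORE_FAST i → i=2. Stack: []
LOAD_FAST i → push 2. Stack: [2]
LOAD_CONST → push 2. Stack: [2, 2]
COMPARE_OP bool(<) → 2 vs 2 = False. Stack: [False]
POP_JUMP_IF_FALSE → pop False; jump. Stack: []
LOAD_FAST v → push 1. Stack: [1]
RETURN_VALUE → return 1.

1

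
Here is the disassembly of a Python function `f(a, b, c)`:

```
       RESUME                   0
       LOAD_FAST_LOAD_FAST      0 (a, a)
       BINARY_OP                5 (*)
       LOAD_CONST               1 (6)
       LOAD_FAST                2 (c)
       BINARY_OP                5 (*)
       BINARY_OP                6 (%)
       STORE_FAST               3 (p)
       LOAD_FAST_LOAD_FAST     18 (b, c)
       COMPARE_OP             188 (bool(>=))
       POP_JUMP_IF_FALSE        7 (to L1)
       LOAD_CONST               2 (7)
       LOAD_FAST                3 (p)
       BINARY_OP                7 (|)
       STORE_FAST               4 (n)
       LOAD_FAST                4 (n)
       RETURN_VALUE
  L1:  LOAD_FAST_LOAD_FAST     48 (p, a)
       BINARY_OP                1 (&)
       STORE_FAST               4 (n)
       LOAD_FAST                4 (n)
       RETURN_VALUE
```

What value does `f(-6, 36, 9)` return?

39

LOAD_FAST_LOAD_FAST a,a → push -6,-6. Stack: [-6, -6]
BINARY_OP * → -6 * -6 = 36. Stack: [36]
LOAD_CONST → push 6. Stack: [36, 6]
LOAD_FAST c → push 9. Stack: [36, 6, 9]
BINARY_OP * → 6 * 9 = 54. Stack: [36, 54]
BINARY_OP % → 36 % 54 = 36. Stack: [36]
STORE_FAST p → p=36. Stack: []
LOAD_FAST_LOAD_FAST b,c → push 36,9. Stack: [36, 9]
COMPARE_OP bool(>=) → 36 vs 9 = True. Stack: [True]
POP_JUMP_IF_FALSE → pop True; no jump. Stack: []
LOAD_CONST → push 7. Stack: [7]
LOAD_FAST p → push 36. Stack: [7, 36]
BINARY_OP | → 7 | 36 = 39. Stack: [39]
STORE_FAST n → n=39. Stack: []
LOAD_FAST n → push 39. Stack: [39]
RETURN_VALUE → return 39.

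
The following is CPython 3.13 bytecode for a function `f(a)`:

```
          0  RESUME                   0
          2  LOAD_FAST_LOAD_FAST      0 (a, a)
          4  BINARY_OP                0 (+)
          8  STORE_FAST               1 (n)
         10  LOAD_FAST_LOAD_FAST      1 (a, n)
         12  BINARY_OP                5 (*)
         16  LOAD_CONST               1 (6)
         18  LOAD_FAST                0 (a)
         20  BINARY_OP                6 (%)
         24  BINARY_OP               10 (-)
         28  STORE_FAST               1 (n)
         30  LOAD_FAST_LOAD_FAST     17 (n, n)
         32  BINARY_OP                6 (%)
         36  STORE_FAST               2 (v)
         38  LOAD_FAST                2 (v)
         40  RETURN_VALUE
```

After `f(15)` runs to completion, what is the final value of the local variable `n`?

444

LOAD_FAST_LOAD_FAST a,a → push 15,15. Stack: [15, 15]
BINARY_OP + → 15 + 15 = 30. Stack: [30]
STORE_FAST n → n=30. Stack: []
LOAD_FAST_LOAD_FAST a,n → push 15,30. Stack: [15, 30]
BINARY_OP * → 15 * 30 = 450. Stack: [450]
LOAD_CONST → push 6. Stack: [450, 6]
LOAD_FAST a → push 15. Stack: [450, 6, 15]
BINARY_OP % → 6 % 15 = 6. Stack: [450, 6]
BINARY_OP - → 450 - 6 = 444. Stack: [444]
STORE_FAST n → n=444. Stack: []
LOAD_FAST_LOAD_FAST n,n → push 444,444. Stack: [444, 444]
BINARY_OP % → 444 % 444 = 0. Stack: [0]
STORE_FAST v → v=0. Stack: []
LOAD_FAST v → push 0. Stack: [0]
RETURN_VALUE → return 0.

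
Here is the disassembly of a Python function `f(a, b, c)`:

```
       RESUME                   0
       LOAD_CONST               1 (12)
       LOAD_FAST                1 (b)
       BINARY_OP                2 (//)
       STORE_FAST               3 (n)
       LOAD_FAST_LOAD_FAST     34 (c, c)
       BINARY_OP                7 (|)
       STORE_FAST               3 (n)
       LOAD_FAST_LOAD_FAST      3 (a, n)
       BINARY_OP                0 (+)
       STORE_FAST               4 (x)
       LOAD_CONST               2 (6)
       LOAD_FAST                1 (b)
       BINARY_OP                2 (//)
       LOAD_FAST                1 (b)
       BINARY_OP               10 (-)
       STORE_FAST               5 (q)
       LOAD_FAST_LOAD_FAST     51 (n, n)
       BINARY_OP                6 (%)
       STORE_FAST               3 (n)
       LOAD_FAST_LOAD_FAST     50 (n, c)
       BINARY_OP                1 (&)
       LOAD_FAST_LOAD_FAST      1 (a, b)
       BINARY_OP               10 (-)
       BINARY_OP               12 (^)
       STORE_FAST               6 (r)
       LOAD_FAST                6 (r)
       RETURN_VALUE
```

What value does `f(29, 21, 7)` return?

LOAD_CONST → push 12. Stack: [12]
LOAD_FAST b → push 21. Stack: [12, 21]
BINARY_OP // → 12 // 21 = 0. Stack: [0]
STORE_FAST n → n=0. Stack: []
LOAD_FAST_LOAD_FAST c,c → push 7,7. Stack: [7, 7]
BINARY_OP | → 7 | 7 = 7. Stack: [7]
STORE_FAST n → n=7. Stack: []
LOAD_FAST_LOAD_FAST a,n → push 29,7. Stack: [29, 7]
BINARY_OP + → 29 + 7 = 36. Stack: [36]
STORE_FAST x → x=36. Stack: []
LOAD_CONST → push 6. Stack: [6]
LOAD_FAST b → push 21. Stack: [6, 21]
BINARY_OP // → 6 // 21 = 0. Stack: [0]
LOAD_FAST b → push 21. Stack: [0, 21]
BINARY_OP - → 0 - 21 = -21. Stack: [-21]
STORE_FAST q → q=-21. Stack: []
LOAD_FAST_LOAD_FAST n,n → push 7,7. Stack: [7, 7]
BINARY_OP % → 7 % 7 = 0. Stack: [0]
STORE_FAST n → n=0. Stack: []
LOAD_FAST_LOAD_FAST n,c → push 0,7. Stack: [0, 7]
BINARY_OP & → 0 & 7 = 0. Stack: [0]
LOAD_FAST_LOAD_FAST a,b → push 29,21. Stack: [0, 29, 21]
BINARY_OP - → 29 - 21 = 8. Stack: [0, 8]
BINARY_OP ^ → 0 ^ 8 = 8. Stack: [8]
STORE_FAST r → r=8. Stack: []
LOAD_FAST r → push 8. Stack: [8]
RETURN_VALUE → return 8.

8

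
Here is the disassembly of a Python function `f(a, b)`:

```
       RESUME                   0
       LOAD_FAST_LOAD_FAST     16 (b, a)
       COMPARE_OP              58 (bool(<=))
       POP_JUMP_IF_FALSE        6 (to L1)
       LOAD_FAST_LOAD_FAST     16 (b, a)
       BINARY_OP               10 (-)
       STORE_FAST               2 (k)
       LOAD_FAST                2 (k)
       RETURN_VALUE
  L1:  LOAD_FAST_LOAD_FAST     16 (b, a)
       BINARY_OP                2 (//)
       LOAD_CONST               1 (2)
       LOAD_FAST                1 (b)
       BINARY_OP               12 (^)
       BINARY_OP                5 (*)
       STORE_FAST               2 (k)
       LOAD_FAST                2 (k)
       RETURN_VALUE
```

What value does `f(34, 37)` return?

39

LOAD_FAST_LOAD_FAST b,a → push 37,34. Stack: [37, 34]
COMPARE_OP bool(<=) → 37 vs 34 = False. Stack: [False]
POP_JUMP_IF_FALSE → pop False; jump. Stack: []
LOAD_FAST_LOAD_FAST b,a → push 37,34. Stack: [37, 34]
BINARY_OP // → 37 // 34 = 1. Stack: [1]
LOAD_CONST → push 2. Stack: [1, 2]
LOAD_FAST b → push 37. Stack: [1, 2, 37]
BINARY_OP ^ → 2 ^ 37 = 39. Stack: [1, 39]
BINARY_OP * → 1 * 39 = 39. Stack: [39]
STORE_FAST k → k=39. Stack: []
LOAD_FAST k → push 39. Stack: [39]
RETURN_VALUE → return 39.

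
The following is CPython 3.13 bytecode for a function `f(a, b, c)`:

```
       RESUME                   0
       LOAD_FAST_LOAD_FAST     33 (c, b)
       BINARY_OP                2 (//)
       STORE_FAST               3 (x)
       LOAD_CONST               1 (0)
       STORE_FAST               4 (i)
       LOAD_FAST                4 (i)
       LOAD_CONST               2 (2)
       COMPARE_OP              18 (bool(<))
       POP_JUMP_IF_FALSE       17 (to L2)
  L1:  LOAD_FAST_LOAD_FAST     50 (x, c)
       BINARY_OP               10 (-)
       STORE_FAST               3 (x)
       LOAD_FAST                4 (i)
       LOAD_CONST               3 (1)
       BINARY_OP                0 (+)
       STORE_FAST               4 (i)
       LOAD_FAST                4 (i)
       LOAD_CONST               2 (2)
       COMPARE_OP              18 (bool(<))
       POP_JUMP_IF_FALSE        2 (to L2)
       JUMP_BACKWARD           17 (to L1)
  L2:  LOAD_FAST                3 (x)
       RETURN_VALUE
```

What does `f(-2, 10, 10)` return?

LOAD_FAST_LOAD_FAST c,b → push 10,10. Stack: [10, 10]
BINARY_OP // → 10 // 10 = 1. Stack: [1]
STORE_FAST x → x=1. Stack: []
LOAD_CONST → push 0. Stack: [0]
STORE_FAST i → i=0. Stack: []
LOAD_FAST i → push 0. Stack: [0]
LOAD_CONST → push 2. Stack: [0, 2]
COMPARE_OP bool(<) → 0 vs 2 = True. Stack: [True]
POP_JUMP_IF_FALSE → pop True; no jump. Stack: []
LOAD_FAST_LOAD_FAST x,c → push 1,10. Stack: [1, 10]
BINARY_OP - → 1 - 10 = -9. Stack: [-9]
STORE_FAST x → x=-9. Stack: []
LOAD_FAST i → push 0. Stack: [0]
LOAD_CONST → push 1. Stack: [0, 1]
BINARY_OP + → 0 + 1 = 1. Stack: [1]
STORE_FAST i → i=1. Stack: []
LOAD_FAST i → push 1. Stack: [1]
LOAD_CONST → push 2. Stack: [1, 2]
COMPARE_OP bool(<) → 1 vs 2 = True. Stack: [True]
POP_JUMP_IF_FALSE → pop True; no jump. Stack: []
LOAD_FAST_LOAD_FAST x,c → push -9,10. Stack: [-9, 10]
BINARY_OP - → -9 - 10 = -19. Stack: [-19]
STORE_FAST x → x=-19. Stack: []
LOAD_FAST i → push 1. Stack: [1]
LOAD_CONST → push 1. Stack: [1, 1]
BINARY_OP + → 1 + 1 = 2. Stack: [2]
STORE_FAST i → i=2. Stack: []
LOAD_FAST i → push 2. Stack: [2]
LOAD_CONST → push 2. Stack: [2, 2]
COMPARE_OP bool(<) → 2 vs 2 = False. Stack: [False]
POP_JUMP_IF_FALSE → pop False; jump. Stack: []
LOAD_FAST x → push -19. Stack: [-19]
RETURN_VALUE → return -19.

-19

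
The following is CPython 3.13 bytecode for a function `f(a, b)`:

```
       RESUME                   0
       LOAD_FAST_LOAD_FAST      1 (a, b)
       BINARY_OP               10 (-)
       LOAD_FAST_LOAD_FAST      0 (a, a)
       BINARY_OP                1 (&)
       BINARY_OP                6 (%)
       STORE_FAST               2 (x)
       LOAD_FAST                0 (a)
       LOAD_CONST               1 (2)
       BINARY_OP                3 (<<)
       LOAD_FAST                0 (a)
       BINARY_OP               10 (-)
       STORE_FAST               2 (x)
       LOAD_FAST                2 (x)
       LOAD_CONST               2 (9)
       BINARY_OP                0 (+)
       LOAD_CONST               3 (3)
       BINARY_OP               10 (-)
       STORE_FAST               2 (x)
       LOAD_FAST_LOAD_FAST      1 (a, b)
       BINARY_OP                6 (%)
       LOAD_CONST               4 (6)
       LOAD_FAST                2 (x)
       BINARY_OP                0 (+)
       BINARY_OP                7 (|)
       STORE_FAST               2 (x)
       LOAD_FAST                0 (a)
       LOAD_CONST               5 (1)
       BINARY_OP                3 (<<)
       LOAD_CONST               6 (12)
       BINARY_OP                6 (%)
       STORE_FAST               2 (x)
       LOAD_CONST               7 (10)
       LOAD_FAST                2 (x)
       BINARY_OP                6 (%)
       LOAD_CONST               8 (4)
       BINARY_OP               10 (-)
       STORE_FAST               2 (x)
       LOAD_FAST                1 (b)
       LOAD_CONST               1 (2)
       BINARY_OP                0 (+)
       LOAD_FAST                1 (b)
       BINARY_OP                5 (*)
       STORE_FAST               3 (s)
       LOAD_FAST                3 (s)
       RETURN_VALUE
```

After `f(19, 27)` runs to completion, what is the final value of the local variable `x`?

LOAD_FAST_LOAD_FAST a,b → push 19,27. Stack: [19, 27]
BINARY_OP - → 19 - 27 = -8. Stack: [-8]
LOAD_FAST_LOAD_FAST a,a → push 19,19. Stack: [-8, 19, 19]
BINARY_OP & → 19 & 19 = 19. Stack: [-8, 19]
BINARY_OP % → -8 % 19 = 11. Stack: [11]
STORE_FAST x → x=11. Stack: []
LOAD_FAST a → push 19. Stack: [19]
LOAD_CONST → push 2. Stack: [19, 2]
BINARY_OP << → 19 << 2 = 76. Stack: [76]
LOAD_FAST a → push 19. Stack: [76, 19]
BINARY_OP - → 76 - 19 = 57. Stack: [57]
STORE_FAST x → x=57. Stack: []
LOAD_FAST x → push 57. Stack: [57]
LOAD_CONST → push 9. Stack: [57, 9]
BINARY_OP + → 57 + 9 = 66. Stack: [66]
LOAD_CONST → push 3. Stack: [66, 3]
BINARY_OP - → 66 - 3 = 63. Stack: [63]
STORE_FAST x → x=63. Stack: []
LOAD_FAST_LOAD_FAST a,b → push 19,27. Stack: [19, 27]
BINARY_OP % → 19 % 27 = 19. Stack: [19]
LOAD_CONST → push 6. Stack: [19, 6]
LOAD_FAST x → push 63. Stack: [19, 6, 63]
BINARY_OP + → 6 + 63 = 69. Stack: [19, 69]
BINARY_OP | → 19 | 69 = 87. Stack: [87]
STORE_FAST x → x=87. Stack: []
LOAD_FAST a → push 19. Stack: [19]
LOAD_CONST → push 1. Stack: [19, 1]
BINARY_OP << → 19 << 1 = 38. Stack: [38]
LOAD_CONST → push 12. Stack: [38, 12]
BINARY_OP % → 38 % 12 = 2. Stack: [2]
STORE_FAST x → x=2. Stack: []
LOAD_CONST → push 10. Stack: [10]
LOAD_FAST x → push 2. Stack: [10, 2]
BINARY_OP % → 10 % 2 = 0. Stack: [0]
LOAD_CONST → push 4. Stack: [0, 4]
BINARY_OP - → 0 - 4 = -4. Stack: [-4]
STORE_FAST x → x=-4. Stack: []
LOAD_FAST b → push 27. Stack: [27]
LOAD_CONST → push 2. Stack: [27, 2]
BINARY_OP + → 27 + 2 = 29. Stack: [29]
LOAD_FAST b → push 27. Stack: [29, 27]
BINARY_OP * → 29 * 27 = 783. Stack: [783]
STORE_FAST s → s=783. Stack: []
LOAD_FAST s → push 783. Stack: [783]
RETURN_VALUE → return 783.

-4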